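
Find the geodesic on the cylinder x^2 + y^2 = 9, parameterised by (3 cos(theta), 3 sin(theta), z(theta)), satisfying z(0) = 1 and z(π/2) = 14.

Parameterise the cylinder of radius R = 3 as
    r(θ) = (3 cos θ, 3 sin θ, z(θ)).
The arc-length element is
    ds = sqrt(9 + (dz/dθ)^2) dθ,
so the Lagrangian is L = sqrt(9 + z'^2).
L depends on z' only, not on z or θ, so ∂L/∂z = 0 and
    ∂L/∂z' = z' / sqrt(9 + z'^2).
The Euler-Lagrange equation gives
    d/dθ( z' / sqrt(9 + z'^2) ) = 0,
so z' is constant. Integrating once:
    z(θ) = a θ + b,
a helix on the cylinder (a straight line when the cylinder is unrolled). The constants a, b are determined by the endpoint conditions.
With endpoint conditions z(0) = 1 and z(π/2) = 14: from z(0) = b we get b = 1, and a·π/2 + 1 = 14 gives a = 26/π, so
    z(θ) = (26/π) θ + 1.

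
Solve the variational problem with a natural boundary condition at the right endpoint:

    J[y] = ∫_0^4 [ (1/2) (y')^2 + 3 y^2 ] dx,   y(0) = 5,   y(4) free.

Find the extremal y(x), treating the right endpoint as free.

The Lagrangian L = (1/2) (y')^2 + 3 y^2 gives
    ∂L/∂y = 6 y,   ∂L/∂y' = y'.
Euler-Lagrange: y'' − 6 y = 0.
With k = sqrt(6), the general solution is
    y(x) = A cosh(sqrt(6) x) + B sinh(sqrt(6) x).
Fixed left endpoint y(0) = 5 ⇒ A = 5.
The right endpoint x = 4 is free, so the natural (transversality) condition is ∂L/∂y' |_{x=4} = 0, i.e. y'(4) = 0.
Compute y'(x) = A k sinh(k x) + B k cosh(k x), so
    y'(4) = A k sinh(k·4) + B k cosh(k·4) = 0
    ⇒ B = −A tanh(k·4) = − 5 tanh(sqrt(6)·4).
Therefore the extremal is
    y(x) = 5 cosh(sqrt(6) x) − 5 tanh(sqrt(6)·4) sinh(sqrt(6) x).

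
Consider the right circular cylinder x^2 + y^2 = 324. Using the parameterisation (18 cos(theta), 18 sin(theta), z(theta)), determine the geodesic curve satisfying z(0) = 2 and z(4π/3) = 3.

Parameterise the cylinder of radius R = 18 as
    r(θ) = (18 cos θ, 18 sin θ, z(θ)).
The arc-length element is
    ds = sqrt(324 + (dz/dθ)^2) dθ,
so the Lagrangian is L = sqrt(324 + z'^2).
L depends on z' only, not on z or θ, so ∂L/∂z = 0 and
    ∂L/∂z' = z' / sqrt(324 + z'^2).
The Euler-Lagrange equation gives
    d/dθ( z' / sqrt(324 + z'^2) ) = 0,
so z' is constant. Integrating once:
    z(θ) = a θ + b,
a helix on the cylinder (a straight line when the cylinder is unrolled). The constants a, b are determined by the endpoint conditions.
With endpoint conditions z(0) = 2 and z(4π/3) = 3: from z(0) = b we get b = 2, and a·4π/3 + 2 = 3 gives a = 3/(4π), so
    z(θ) = (3/(4π)) θ + 2.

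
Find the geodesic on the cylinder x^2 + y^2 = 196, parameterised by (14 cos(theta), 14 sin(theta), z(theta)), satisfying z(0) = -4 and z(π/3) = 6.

Parameterise the cylinder of radius R = 14 as
    r(θ) = (14 cos θ, 14 sin θ, z(θ)).
The arc-length element is
    ds = sqrt(196 + (dz/dθ)^2) dθ,
so the Lagrangian is L = sqrt(196 + z'^2).
L depends on z' only, not on z or θ, so ∂L/∂z = 0 and
    ∂L/∂z' = z' / sqrt(196 + z'^2).
The Euler-Lagrange equation gives
    d/dθ( z' / sqrt(196 + z'^2) ) = 0,
so z' is constant. Integrating once:
    z(θ) = a θ + b,
a helix on the cylinder (a straight line when the cylinder is unrolled). The constants a, b are determined by the endpoint conditions.
With endpoint conditions z(0) = -4 and z(π/3) = 6: from z(0) = b we get b = -4, and a·π/3 + -4 = 6 gives a = 30/π, so
    z(θ) = (30/π) θ − 4.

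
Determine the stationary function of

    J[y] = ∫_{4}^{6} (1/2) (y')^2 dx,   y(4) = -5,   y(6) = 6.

The Lagrangian is L = (1/2) (y')^2.
Compute ∂L/∂y = 0, ∂L/∂y' = y'.
The Euler-Lagrange equation d/dx(∂L/∂y') − ∂L/∂y = 0 reduces to
    y'' = 0.
Its general solution is
    y(x) = A x + B,
with A, B fixed by the endpoint conditions.
Applying the endpoint conditions y(4) = -5 and y(6) = 6: solve A·4 + B = -5 and A·6 + B = 6. Subtracting gives A(6 − 4) = 6 − -5, so A = 11/2, and B = -5 − A·4 = -27. Therefore
    y(x) = (11/2) x - 27.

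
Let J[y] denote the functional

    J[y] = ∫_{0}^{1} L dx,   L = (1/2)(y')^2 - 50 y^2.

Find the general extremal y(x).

The Lagrangian is L = (1/2)(y')^2 - 50 y^2.
∂L/∂y = -100y.
∂L/∂y' = y'.
The Euler-Lagrange equation d/dx(∂L/∂y') − ∂L/∂y = 0 becomes:
    y'' + 100 y = 0
General solution: y(x) = A sin(10x) + B cos(10x), where A and B are arbitrary constants fixed by the endpoint conditions.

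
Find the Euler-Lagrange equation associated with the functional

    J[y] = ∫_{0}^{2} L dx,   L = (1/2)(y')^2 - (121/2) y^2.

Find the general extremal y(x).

The Lagrangian is L = (1/2)(y')^2 - (121/2) y^2.
∂L/∂y = -121y.
∂L/∂y' = y'.
The Euler-Lagrange equation d/dx(∂L/∂y') − ∂L/∂y = 0 becomes:
    y'' + 121 y = 0
General solution: y(x) = A sin(11x) + B cos(11x), where A and B are arbitrary constants fixed by the endpoint conditions.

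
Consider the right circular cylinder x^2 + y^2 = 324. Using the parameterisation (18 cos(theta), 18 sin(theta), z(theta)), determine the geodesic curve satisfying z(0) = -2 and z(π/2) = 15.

Parameterise the cylinder of radius R = 18 as
    r(θ) = (18 cos θ, 18 sin θ, z(θ)).
The arc-length element is
    ds = sqrt(324 + (dz/dθ)^2) dθ,
so the Lagrangian is L = sqrt(324 + z'^2).
L depends on z' only, not on z or θ, so ∂L/∂z = 0 and
    ∂L/∂z' = z' / sqrt(324 + z'^2).
The Euler-Lagrange equation gives
    d/dθ( z' / sqrt(324 + z'^2) ) = 0,
so z' is constant. Integrating once:
    z(θ) = a θ + b,
a helix on the cylinder (a straight line when the cylinder is unrolled). The constants a, b are determined by the endpoint conditions.
With endpoint conditions z(0) = -2 and z(π/2) = 15: from z(0) = b we get b = -2, and a·π/2 + -2 = 15 gives a = 34/π, so
    z(θ) = (34/π) θ − 2.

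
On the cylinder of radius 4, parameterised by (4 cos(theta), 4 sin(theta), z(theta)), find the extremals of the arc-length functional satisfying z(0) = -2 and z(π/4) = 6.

Parameterise the cylinder of radius R = 4 as
    r(θ) = (4 cos θ, 4 sin θ, z(θ)).
The arc-length element is
    ds = sqrt(16 + (dz/dθ)^2) dθ,
so the Lagrangian is L = sqrt(16 + z'^2).
L depends on z' only, not on z or θ, so ∂L/∂z = 0 and
    ∂L/∂z' = z' / sqrt(16 + z'^2).
The Euler-Lagrange equation gives
    d/dθ( z' / sqrt(16 + z'^2) ) = 0,
so z' is constant. Integrating once:
    z(θ) = a θ + b,
a helix on the cylinder (a straight line when the cylinder is unrolled). The constants a, b are determined by the endpoint conditions.
With endpoint conditions z(0) = -2 and z(π/4) = 6: from z(0) = b we get b = -2, and a·π/4 + -2 = 6 gives a = 32/π, so
    z(θ) = (32/π) θ − 2.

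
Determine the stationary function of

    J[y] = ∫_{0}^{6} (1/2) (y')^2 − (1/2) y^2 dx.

The Lagrangian is L = (1/2) (y')^2 − (1/2) y^2.
Compute ∂L/∂y = -y, ∂L/∂y' = y'.
The Euler-Lagrange equation d/dx(∂L/∂y') − ∂L/∂y = 0 reduces to
    y'' + y = 0.
Its general solution is
    y(x) = A sin(x) + B cos(x),
with A, B fixed by the endpoint conditions.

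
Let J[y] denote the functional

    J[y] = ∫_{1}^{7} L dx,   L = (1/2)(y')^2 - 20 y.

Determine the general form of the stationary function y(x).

The Lagrangian is L = (1/2)(y')^2 - 20 y.
∂L/∂y = -20.
∂L/∂y' = y'.
The Euler-Lagrange equation d/dx(∂L/∂y') − ∂L/∂y = 0 becomes:
    y'' + 20 = 0
General solution: y(x) = -10 x^2 + A x + B, where A and B are arbitrary constants fixed by the endpoint conditions.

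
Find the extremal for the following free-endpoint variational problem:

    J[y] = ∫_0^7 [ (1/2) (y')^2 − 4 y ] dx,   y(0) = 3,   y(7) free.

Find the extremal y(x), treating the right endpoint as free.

The Lagrangian L = (1/2) (y')^2 − 4 y gives
    ∂L/∂y = −4,   ∂L/∂y' = y'.
Euler-Lagrange: d/dx(y') − (−4) = 0, i.e. y'' + 4 = 0, so
    y(x) = −(4/2) x^2 + C1 x + C2.
Fixed left endpoint y(0) = 3 ⇒ C2 = 3.
The right endpoint x = 7 is free, so the natural (transversality) condition is ∂L/∂y' |_{x=7} = 0, i.e. y'(7) = 0.
Compute y'(x) = −4 x + C1, so y'(7) = −28 + C1 = 0 ⇒ C1 = 28.
Therefore the extremal is
    y(x) = −2 x^2 + 28 x + 3.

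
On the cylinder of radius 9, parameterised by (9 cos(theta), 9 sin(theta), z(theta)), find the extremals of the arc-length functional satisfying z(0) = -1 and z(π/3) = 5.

Parameterise the cylinder of radius R = 9 as
    r(θ) = (9 cos θ, 9 sin θ, z(θ)).
The arc-length element is
    ds = sqrt(81 + (dz/dθ)^2) dθ,
so the Lagrangian is L = sqrt(81 + z'^2).
L depends on z' only, not on z or θ, so ∂L/∂z = 0 and
    ∂L/∂z' = z' / sqrt(81 + z'^2).
The Euler-Lagrange equation gives
    d/dθ( z' / sqrt(81 + z'^2) ) = 0,
so z' is constant. Integrating once:
    z(θ) = a θ + b,
a helix on the cylinder (a straight line when the cylinder is unrolled). The constants a, b are determined by the endpoint conditions.
With endpoint conditions z(0) = -1 and z(π/3) = 5: from z(0) = b we get b = -1, and a·π/3 + -1 = 5 gives a = 18/π, so
    z(θ) = (18/π) θ − 1.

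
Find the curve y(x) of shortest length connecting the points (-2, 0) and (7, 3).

Arc-length functional: J[y] = ∫ sqrt(1 + (y')^2) dx.
Lagrangian L = sqrt(1 + (y')^2) has no explicit y dependence, so ∂L/∂y = 0 and the Euler-Lagrange equation gives
    d/dx( y' / sqrt(1 + (y')^2) ) = 0  ⇒  y' / sqrt(1 + (y')^2) = const.
Hence y' is constant, so y(x) is affine.
Fitting the endpoints (-2, 0) and (7, 3):
    slope m = (3 − 0) / (7 − (-2)) = 1/3,
    intercept c = 0 − m·(-2) = 2/3.
Extremal: y(x) = (1/3) x + 2/3.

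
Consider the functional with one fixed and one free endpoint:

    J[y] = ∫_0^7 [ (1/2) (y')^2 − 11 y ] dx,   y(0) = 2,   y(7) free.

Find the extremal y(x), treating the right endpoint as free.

The Lagrangian L = (1/2) (y')^2 − 11 y gives
    ∂L/∂y = −11,   ∂L/∂y' = y'.
Euler-Lagrange: d/dx(y') − (−11) = 0, i.e. y'' + 11 = 0, so
    y(x) = −(11/2) x^2 + C1 x + C2.
Fixed left endpoint y(0) = 2 ⇒ C2 = 2.
The right endpoint x = 7 is free, so the natural (transversality) condition is ∂L/∂y' |_{x=7} = 0, i.e. y'(7) = 0.
Compute y'(x) = −11 x + C1, so y'(7) = −77 + C1 = 0 ⇒ C1 = 77.
Therefore the extremal is
    y(x) = −(11/2) x^2 + 77 x + 2.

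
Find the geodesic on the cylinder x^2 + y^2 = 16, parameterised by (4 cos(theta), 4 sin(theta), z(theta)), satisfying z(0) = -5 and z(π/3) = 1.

Parameterise the cylinder of radius R = 4 as
    r(θ) = (4 cos θ, 4 sin θ, z(θ)).
The arc-length element is
    ds = sqrt(16 + (dz/dθ)^2) dθ,
so the Lagrangian is L = sqrt(16 + z'^2).
L depends on z' only, not on z or θ, so ∂L/∂z = 0 and
    ∂L/∂z' = z' / sqrt(16 + z'^2).
The Euler-Lagrange equation gives
    d/dθ( z' / sqrt(16 + z'^2) ) = 0,
so z' is constant. Integrating once:
    z(θ) = a θ + b,
a helix on the cylinder (a straight line when the cylinder is unrolled). The constants a, b are determined by the endpoint conditions.
With endpoint conditions z(0) = -5 and z(π/3) = 1: from z(0) = b we get b = -5, and a·π/3 + -5 = 1 gives a = 18/π, so
    z(θ) = (18/π) θ − 5.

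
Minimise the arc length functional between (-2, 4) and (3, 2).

Arc-length functional: J[y] = ∫ sqrt(1 + (y')^2) dx.
Lagrangian L = sqrt(1 + (y')^2) has no explicit y dependence, so ∂L/∂y = 0 and the Euler-Lagrange equation gives
    d/dx( y' / sqrt(1 + (y')^2) ) = 0  ⇒  y' / sqrt(1 + (y')^2) = const.
Hence y' is constant, so y(x) is affine.
Fitting the endpoints (-2, 4) and (3, 2):
    slope m = (2 − 4) / (3 − (-2)) = -2/5,
    intercept c = 4 − m·(-2) = 16/5.
Extremal: y(x) = (-2/5) x + 16/5.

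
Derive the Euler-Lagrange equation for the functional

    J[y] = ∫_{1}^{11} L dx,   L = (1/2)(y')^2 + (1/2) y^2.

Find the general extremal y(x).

The Lagrangian is L = (1/2)(y')^2 + (1/2) y^2.
∂L/∂y = y.
∂L/∂y' = y'.
The Euler-Lagrange equation d/dx(∂L/∂y') − ∂L/∂y = 0 becomes:
    y'' - y = 0
General solution: y(x) = A e^x + B e^(-x), where A and B are arbitrary constants fixed by the endpoint conditions.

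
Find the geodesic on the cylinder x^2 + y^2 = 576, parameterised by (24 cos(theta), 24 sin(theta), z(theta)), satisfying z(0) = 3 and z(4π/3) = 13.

Parameterise the cylinder of radius R = 24 as
    r(θ) = (24 cos θ, 24 sin θ, z(θ)).
The arc-length element is
    ds = sqrt(576 + (dz/dθ)^2) dθ,
so the Lagrangian is L = sqrt(576 + z'^2).
L depends on z' only, not on z or θ, so ∂L/∂z = 0 and
    ∂L/∂z' = z' / sqrt(576 + z'^2).
The Euler-Lagrange equation gives
    d/dθ( z' / sqrt(576 + z'^2) ) = 0,
so z' is constant. Integrating once:
    z(θ) = a θ + b,
a helix on the cylinder (a straight line when the cylinder is unrolled). The constants a, b are determined by the endpoint conditions.
With endpoint conditions z(0) = 3 and z(4π/3) = 13: from z(0) = b we get b = 3, and a·4π/3 + 3 = 13 gives a = 15/(2π), so
    z(θ) = (15/(2π)) θ + 3.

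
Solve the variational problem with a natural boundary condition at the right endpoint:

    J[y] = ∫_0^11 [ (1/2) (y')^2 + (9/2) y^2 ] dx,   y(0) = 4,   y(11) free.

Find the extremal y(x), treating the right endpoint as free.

The Lagrangian L = (1/2) (y')^2 + (9/2) y^2 gives
    ∂L/∂y = 9 y,   ∂L/∂y' = y'.
Euler-Lagrange: y'' − 9 y = 0.
With k = 3, the general solution is
    y(x) = A cosh(3 x) + B sinh(3 x).
Fixed left endpoint y(0) = 4 ⇒ A = 4.
The right endpoint x = 11 is free, so the natural (transversality) condition is ∂L/∂y' |_{x=11} = 0, i.e. y'(11) = 0.
Compute y'(x) = A k sinh(k x) + B k cosh(k x), so
    y'(11) = A k sinh(k·11) + B k cosh(k·11) = 0
    ⇒ B = −A tanh(k·11) = − 4 tanh(3·11).
Therefore the extremal is
    y(x) = 4 cosh(3 x) − 4 tanh(3·11) sinh(3 x).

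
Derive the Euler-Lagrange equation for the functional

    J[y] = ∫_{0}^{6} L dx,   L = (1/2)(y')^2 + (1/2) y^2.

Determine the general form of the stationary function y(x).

The Lagrangian is L = (1/2)(y')^2 + (1/2) y^2.
∂L/∂y = y.
∂L/∂y' = y'.
The Euler-Lagrange equation d/dx(∂L/∂y') − ∂L/∂y = 0 becomes:
    y'' - y = 0
General solution: y(x) = A e^x + B e^(-x), where A and B are arbitrary constants fixed by the endpoint conditions.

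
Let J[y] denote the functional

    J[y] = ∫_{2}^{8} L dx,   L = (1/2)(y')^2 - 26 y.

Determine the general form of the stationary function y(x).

The Lagrangian is L = (1/2)(y')^2 - 26 y.
∂L/∂y = -26.
∂L/∂y' = y'.
The Euler-Lagrange equation d/dx(∂L/∂y') − ∂L/∂y = 0 becomes:
    y'' + 26 = 0
General solution: y(x) = -13 x^2 + A x + B, where A and B are arbitrary constants fixed by the endpoint conditions.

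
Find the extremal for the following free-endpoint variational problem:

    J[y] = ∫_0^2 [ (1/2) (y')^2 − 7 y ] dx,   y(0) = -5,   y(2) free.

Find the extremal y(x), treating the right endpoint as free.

The Lagrangian L = (1/2) (y')^2 − 7 y gives
    ∂L/∂y = −7,   ∂L/∂y' = y'.
Euler-Lagrange: d/dx(y') − (−7) = 0, i.e. y'' + 7 = 0, so
    y(x) = −(7/2) x^2 + C1 x + C2.
Fixed left endpoint y(0) = -5 ⇒ C2 = -5.
The right endpoint x = 2 is free, so the natural (transversality) condition is ∂L/∂y' |_{x=2} = 0, i.e. y'(2) = 0.
Compute y'(x) = −7 x + C1, so y'(2) = −14 + C1 = 0 ⇒ C1 = 14.
Therefore the extremal is
    y(x) = −(7/2) x^2 + 14 x − 5.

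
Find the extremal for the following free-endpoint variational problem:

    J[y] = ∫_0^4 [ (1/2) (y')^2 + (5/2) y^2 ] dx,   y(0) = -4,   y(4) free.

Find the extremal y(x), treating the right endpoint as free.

The Lagrangian L = (1/2) (y')^2 + (5/2) y^2 gives
    ∂L/∂y = 5 y,   ∂L/∂y' = y'.
Euler-Lagrange: y'' − 5 y = 0.
With k = sqrt(5), the general solution is
    y(x) = A cosh(sqrt(5) x) + B sinh(sqrt(5) x).
Fixed left endpoint y(0) = -4 ⇒ A = -4.
The right endpoint x = 4 is free, so the natural (transversality) condition is ∂L/∂y' |_{x=4} = 0, i.e. y'(4) = 0.
Compute y'(x) = A k sinh(k x) + B k cosh(k x), so
    y'(4) = A k sinh(k·4) + B k cosh(k·4) = 0
    ⇒ B = −A tanh(k·4) = 4 tanh(sqrt(5)·4).
Therefore the extremal is
    y(x) = −4 cosh(sqrt(5) x) + 4 tanh(sqrt(5)·4) sinh(sqrt(5) x).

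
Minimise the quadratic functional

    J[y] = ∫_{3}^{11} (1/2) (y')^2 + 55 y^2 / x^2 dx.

The Lagrangian is L = (1/2) (y')^2 + 55 y^2 / x^2.
Compute ∂L/∂y = 110y/x^2, ∂L/∂y' = y'.
The Euler-Lagrange equation d/dx(∂L/∂y') − ∂L/∂y = 0 reduces to
    y'' − 110/x^2 · y = 0  (x > 0).
Its general solution is
    y(x) = A x^11 + B x^(-10),
with A, B fixed by the endpoint conditions.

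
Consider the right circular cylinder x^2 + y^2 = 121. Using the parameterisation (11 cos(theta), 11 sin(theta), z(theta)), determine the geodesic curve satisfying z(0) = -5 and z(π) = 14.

Parameterise the cylinder of radius R = 11 as
    r(θ) = (11 cos θ, 11 sin θ, z(θ)).
The arc-length element is
    ds = sqrt(121 + (dz/dθ)^2) dθ,
so the Lagrangian is L = sqrt(121 + z'^2).
L depends on z' only, not on z or θ, so ∂L/∂z = 0 and
    ∂L/∂z' = z' / sqrt(121 + z'^2).
The Euler-Lagrange equation gives
    d/dθ( z' / sqrt(121 + z'^2) ) = 0,
so z' is constant. Integrating once:
    z(θ) = a θ + b,
a helix on the cylinder (a straight line when the cylinder is unrolled). The constants a, b are determined by the endpoint conditions.
With endpoint conditions z(0) = -5 and z(π) = 14: from z(0) = b we get b = -5, and a·π + -5 = 14 gives a = 19/π, so
    z(θ) = (19/π) θ − 5.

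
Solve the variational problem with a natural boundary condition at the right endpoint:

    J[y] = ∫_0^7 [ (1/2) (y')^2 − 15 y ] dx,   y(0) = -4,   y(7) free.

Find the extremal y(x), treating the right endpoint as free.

The Lagrangian L = (1/2) (y')^2 − 15 y gives
    ∂L/∂y = −15,   ∂L/∂y' = y'.
Euler-Lagrange: d/dx(y') − (−15) = 0, i.e. y'' + 15 = 0, so
    y(x) = −(15/2) x^2 + C1 x + C2.
Fixed left endpoint y(0) = -4 ⇒ C2 = -4.
The right endpoint x = 7 is free, so the natural (transversality) condition is ∂L/∂y' |_{x=7} = 0, i.e. y'(7) = 0.
Compute y'(x) = −15 x + C1, so y'(7) = −105 + C1 = 0 ⇒ C1 = 105.
Therefore the extremal is
    y(x) = −(15/2) x^2 + 105 x − 4.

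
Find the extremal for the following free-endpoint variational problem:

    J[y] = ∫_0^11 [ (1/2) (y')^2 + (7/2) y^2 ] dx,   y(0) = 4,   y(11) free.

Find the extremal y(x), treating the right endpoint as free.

The Lagrangian L = (1/2) (y')^2 + (7/2) y^2 gives
    ∂L/∂y = 7 y,   ∂L/∂y' = y'.
Euler-Lagrange: y'' − 7 y = 0.
With k = sqrt(7), the general solution is
    y(x) = A cosh(sqrt(7) x) + B sinh(sqrt(7) x).
Fixed left endpoint y(0) = 4 ⇒ A = 4.
The right endpoint x = 11 is free, so the natural (transversality) condition is ∂L/∂y' |_{x=11} = 0, i.e. y'(11) = 0.
Compute y'(x) = A k sinh(k x) + B k cosh(k x), so
    y'(11) = A k sinh(k·11) + B k cosh(k·11) = 0
    ⇒ B = −A tanh(k·11) = − 4 tanh(sqrt(7)·11).
Therefore the extremal is
    y(x) = 4 cosh(sqrt(7) x) − 4 tanh(sqrt(7)·11) sinh(sqrt(7) x).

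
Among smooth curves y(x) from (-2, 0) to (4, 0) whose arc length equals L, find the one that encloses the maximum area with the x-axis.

Set up the augmented Lagrangian using a multiplier λ for the length constraint:
    F(y, y') = y − λ sqrt(1 + y'^2).
F has no explicit x dependence, so the Beltrami identity yields a first integral
    F − y' ∂F/∂y' = C.
Compute ∂F/∂y' = −λ y' / sqrt(1 + y'^2). Then
    y − λ sqrt(1 + y'^2) + λ y'^2 / sqrt(1 + y'^2) = C
    ⇒  y − λ / sqrt(1 + y'^2) = C.
Solving for y' and integrating gives
    (x − a)^2 + (y − b)^2 = λ^2,
a circular arc of radius λ. The constants a, b are determined by the endpoint conditions y(-2) = y(4) = 0, and λ is fixed implicitly by the length constraint
    ∫_{-2}^{4} sqrt(1 + y'^2) dx = L.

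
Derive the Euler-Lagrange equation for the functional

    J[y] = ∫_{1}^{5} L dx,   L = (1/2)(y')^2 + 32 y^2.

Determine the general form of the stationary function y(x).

The Lagrangian is L = (1/2)(y')^2 + 32 y^2.
∂L/∂y = 64y.
∂L/∂y' = y'.
The Euler-Lagrange equation d/dx(∂L/∂y') − ∂L/∂y = 0 becomes:
    y'' - 64 y = 0
General solution: y(x) = A e^(8x) + B e^(-8x), where A and B are arbitrary constants fixed by the endpoint conditions.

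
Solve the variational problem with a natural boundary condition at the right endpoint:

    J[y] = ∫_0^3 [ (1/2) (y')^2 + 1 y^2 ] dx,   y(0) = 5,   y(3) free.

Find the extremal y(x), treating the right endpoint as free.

The Lagrangian L = (1/2) (y')^2 + 1 y^2 gives
    ∂L/∂y = 2 y,   ∂L/∂y' = y'.
Euler-Lagrange: y'' − 2 y = 0.
With k = sqrt(2), the general solution is
    y(x) = A cosh(sqrt(2) x) + B sinh(sqrt(2) x).
Fixed left endpoint y(0) = 5 ⇒ A = 5.
The right endpoint x = 3 is free, so the natural (transversality) condition is ∂L/∂y' |_{x=3} = 0, i.e. y'(3) = 0.
Compute y'(x) = A k sinh(k x) + B k cosh(k x), so
    y'(3) = A k sinh(k·3) + B k cosh(k·3) = 0
    ⇒ B = −A tanh(k·3) = − 5 tanh(sqrt(2)·3).
Therefore the extremal is
    y(x) = 5 cosh(sqrt(2) x) − 5 tanh(sqrt(2)·3) sinh(sqrt(2) x).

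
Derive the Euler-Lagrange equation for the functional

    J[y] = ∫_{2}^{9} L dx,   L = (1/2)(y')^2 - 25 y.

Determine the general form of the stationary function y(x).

The Lagrangian is L = (1/2)(y')^2 - 25 y.
∂L/∂y = -25.
∂L/∂y' = y'.
The Euler-Lagrange equation d/dx(∂L/∂y') − ∂L/∂y = 0 becomes:
    y'' + 25 = 0
General solution: y(x) = -(25/2) x^2 + A x + B, where A and B are arbitrary constants fixed by the endpoint conditions.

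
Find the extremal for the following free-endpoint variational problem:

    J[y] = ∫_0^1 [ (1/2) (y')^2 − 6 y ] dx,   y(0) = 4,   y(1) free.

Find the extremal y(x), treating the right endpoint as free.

The Lagrangian L = (1/2) (y')^2 − 6 y gives
    ∂L/∂y = −6,   ∂L/∂y' = y'.
Euler-Lagrange: d/dx(y') − (−6) = 0, i.e. y'' + 6 = 0, so
    y(x) = −(6/2) x^2 + C1 x + C2.
Fixed left endpoint y(0) = 4 ⇒ C2 = 4.
The right endpoint x = 1 is free, so the natural (transversality) condition is ∂L/∂y' |_{x=1} = 0, i.e. y'(1) = 0.
Compute y'(x) = −6 x + C1, so y'(1) = −6 + C1 = 0 ⇒ C1 = 6.
Therefore the extremal is
    y(x) = −3 x^2 + 6 x + 4.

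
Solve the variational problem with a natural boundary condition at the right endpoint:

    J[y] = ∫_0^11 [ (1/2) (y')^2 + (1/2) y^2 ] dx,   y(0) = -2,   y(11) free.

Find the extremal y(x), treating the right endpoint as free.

The Lagrangian L = (1/2) (y')^2 + (1/2) y^2 gives
    ∂L/∂y = 1 y,   ∂L/∂y' = y'.
Euler-Lagrange: y'' − y = 0.
With k = 1, the general solution is
    y(x) = A cosh(x) + B sinh(x).
Fixed left endpoint y(0) = -2 ⇒ A = -2.
The right endpoint x = 11 is free, so the natural (transversality) condition is ∂L/∂y' |_{x=11} = 0, i.e. y'(11) = 0.
Compute y'(x) = A k sinh(k x) + B k cosh(k x), so
    y'(11) = A k sinh(k·11) + B k cosh(k·11) = 0
    ⇒ B = −A tanh(k·11) = 2 tanh(1·11).
Therefore the extremal is
    y(x) = −2 cosh(1 x) + 2 tanh(1·11) sinh(1 x).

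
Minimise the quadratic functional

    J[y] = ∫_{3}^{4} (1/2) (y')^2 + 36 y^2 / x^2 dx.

The Lagrangian is L = (1/2) (y')^2 + 36 y^2 / x^2.
Compute ∂L/∂y = 72y/x^2, ∂L/∂y' = y'.
The Euler-Lagrange equation d/dx(∂L/∂y') − ∂L/∂y = 0 reduces to
    y'' − 72/x^2 · y = 0  (x > 0).
Its general solution is
    y(x) = A x^9 + B x^(-8),
with A, B fixed by the endpoint conditions.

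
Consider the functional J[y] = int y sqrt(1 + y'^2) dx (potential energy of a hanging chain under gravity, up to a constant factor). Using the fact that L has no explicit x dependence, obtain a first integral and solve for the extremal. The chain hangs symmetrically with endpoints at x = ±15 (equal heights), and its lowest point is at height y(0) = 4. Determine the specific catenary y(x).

The Lagrangian L(y, y') = y sqrt(1 + y'^2) has no explicit x dependence, so the Beltrami identity applies:
    L − y' ∂L/∂y' = C.
Compute ∂L/∂y' = y · y' / sqrt(1 + y'^2). Then
    L − y' ∂L/∂y'
    = y sqrt(1 + y'^2) − y · y'^2 / sqrt(1 + y'^2)
    = y (1 + y'^2 − y'^2) / sqrt(1 + y'^2)
    = y / sqrt(1 + y'^2) = C.
Squaring gives y^2 = C^2 (1 + y'^2), i.e.
    y'^2 = y^2 / C^2 − 1.
Separating variables,
    dy / sqrt(y^2 − C^2) = dx / C,
and integrating gives arccosh(y / C) = (x − a)/C, so
    y(x) = C cosh((x − a)/C),
the catenary. The constants C and a are fixed by the two endpoint conditions (and, for the hanging-chain problem, the length constraint selects C).
Now fit the given data. The endpoints x = ±15 are symmetric at equal height, so the catenary is even about its minimum: a = 0 and y(x) = C cosh(x/C). The lowest point is y(0) = C cosh(0) = C, and we are told y(0) = 4, so C = 4. Therefore
    y(x) = 4 cosh(x/4),
and at the endpoints
    y(±15) = 4 cosh(15/4).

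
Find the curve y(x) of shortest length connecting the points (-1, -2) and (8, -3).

Arc-length functional: J[y] = ∫ sqrt(1 + (y')^2) dx.
Lagrangian L = sqrt(1 + (y')^2) has no explicit y dependence, so ∂L/∂y = 0 and the Euler-Lagrange equation gives
    d/dx( y' / sqrt(1 + (y')^2) ) = 0  ⇒  y' / sqrt(1 + (y')^2) = const.
Hence y' is constant, so y(x) is affine.
Fitting the endpoints (-1, -2) and (8, -3):
    slope m = ((-3) − (-2)) / (8 − (-1)) = -1/9,
    intercept c = (-2) − m·(-1) = -19/9.
Extremal: y(x) = (-1/9) x - 19/9.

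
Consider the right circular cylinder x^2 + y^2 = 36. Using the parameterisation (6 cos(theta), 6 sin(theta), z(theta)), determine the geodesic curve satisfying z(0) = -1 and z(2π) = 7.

Parameterise the cylinder of radius R = 6 as
    r(θ) = (6 cos θ, 6 sin θ, z(θ)).
The arc-length element is
    ds = sqrt(36 + (dz/dθ)^2) dθ,
so the Lagrangian is L = sqrt(36 + z'^2).
L depends on z' only, not on z or θ, so ∂L/∂z = 0 and
    ∂L/∂z' = z' / sqrt(36 + z'^2).
The Euler-Lagrange equation gives
    d/dθ( z' / sqrt(36 + z'^2) ) = 0,
so z' is constant. Integrating once:
    z(θ) = a θ + b,
a helix on the cylinder (a straight line when the cylinder is unrolled). The constants a, b are determined by the endpoint conditions.
With endpoint conditions z(0) = -1 and z(2π) = 7: from z(0) = b we get b = -1, and a·2π + -1 = 7 gives a = 4/π, so
    z(θ) = (4/π) θ − 1.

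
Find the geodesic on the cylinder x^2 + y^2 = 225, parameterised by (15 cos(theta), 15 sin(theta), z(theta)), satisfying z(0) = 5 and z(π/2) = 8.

Parameterise the cylinder of radius R = 15 as
    r(θ) = (15 cos θ, 15 sin θ, z(θ)).
The arc-length element is
    ds = sqrt(225 + (dz/dθ)^2) dθ,
so the Lagrangian is L = sqrt(225 + z'^2).
L depends on z' only, not on z or θ, so ∂L/∂z = 0 and
    ∂L/∂z' = z' / sqrt(225 + z'^2).
The Euler-Lagrange equation gives
    d/dθ( z' / sqrt(225 + z'^2) ) = 0,
so z' is constant. Integrating once:
    z(θ) = a θ + b,
a helix on the cylinder (a straight line when the cylinder is unrolled). The constants a, b are determined by the endpoint conditions.
With endpoint conditions z(0) = 5 and z(π/2) = 8: from z(0) = b we get b = 5, and a·π/2 + 5 = 8 gives a = 6/π, so
    z(θ) = (6/π) θ + 5.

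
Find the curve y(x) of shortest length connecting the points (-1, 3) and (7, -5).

Arc-length functional: J[y] = ∫ sqrt(1 + (y')^2) dx.
Lagrangian L = sqrt(1 + (y')^2) has no explicit y dependence, so ∂L/∂y = 0 and the Euler-Lagrange equation gives
    d/dx( y' / sqrt(1 + (y')^2) ) = 0  ⇒  y' / sqrt(1 + (y')^2) = const.
Hence y' is constant, so y(x) is affine.
Fitting the endpoints (-1, 3) and (7, -5):
    slope m = ((-5) − 3) / (7 − (-1)) = -1,
    intercept c = 3 − m·(-1) = 2.
Extremal: y(x) = -x + 2.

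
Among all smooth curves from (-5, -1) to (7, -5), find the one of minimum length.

Arc-length functional: J[y] = ∫ sqrt(1 + (y')^2) dx.
Lagrangian L = sqrt(1 + (y')^2) has no explicit y dependence, so ∂L/∂y = 0 and the Euler-Lagrange equation gives
    d/dx( y' / sqrt(1 + (y')^2) ) = 0  ⇒  y' / sqrt(1 + (y')^2) = const.
Hence y' is constant, so y(x) is affine.
Fitting the endpoints (-5, -1) and (7, -5):
    slope m = ((-5) − (-1)) / (7 − (-5)) = -1/3,
    intercept c = (-1) − m·(-5) = -8/3.
Extremal: y(x) = (-1/3) x - 8/3.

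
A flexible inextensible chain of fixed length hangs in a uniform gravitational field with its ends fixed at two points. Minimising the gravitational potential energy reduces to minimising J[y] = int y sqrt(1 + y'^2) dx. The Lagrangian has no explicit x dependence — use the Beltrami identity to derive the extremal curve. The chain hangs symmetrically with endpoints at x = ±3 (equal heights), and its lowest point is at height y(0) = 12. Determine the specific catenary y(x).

The Lagrangian L(y, y') = y sqrt(1 + y'^2) has no explicit x dependence, so the Beltrami identity applies:
    L − y' ∂L/∂y' = C.
Compute ∂L/∂y' = y · y' / sqrt(1 + y'^2). Then
    L − y' ∂L/∂y'
    = y sqrt(1 + y'^2) − y · y'^2 / sqrt(1 + y'^2)
    = y (1 + y'^2 − y'^2) / sqrt(1 + y'^2)
    = y / sqrt(1 + y'^2) = C.
Squaring gives y^2 = C^2 (1 + y'^2), i.e.
    y'^2 = y^2 / C^2 − 1.
Separating variables,
    dy / sqrt(y^2 − C^2) = dx / C,
and integrating gives arccosh(y / C) = (x − a)/C, so
    y(x) = C cosh((x − a)/C),
the catenary. The constants C and a are fixed by the two endpoint conditions (and, for the hanging-chain problem, the length constraint selects C).
Now fit the given data. The endpoints x = ±3 are symmetric at equal height, so the catenary is even about its minimum: a = 0 and y(x) = C cosh(x/C). The lowest point is y(0) = C cosh(0) = C, and we are told y(0) = 12, so C = 12. Therefore
    y(x) = 12 cosh(x/12),
and at the endpoints
    y(±3) = 12 cosh(3/12).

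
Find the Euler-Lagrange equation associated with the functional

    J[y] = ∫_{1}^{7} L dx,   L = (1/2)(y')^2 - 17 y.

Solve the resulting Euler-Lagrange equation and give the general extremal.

The Lagrangian is L = (1/2)(y')^2 - 17 y.
∂L/∂y = -17.
∂L/∂y' = y'.
The Euler-Lagrange equation d/dx(∂L/∂y') − ∂L/∂y = 0 becomes:
    y'' + 17 = 0
General solution: y(x) = -(17/2) x^2 + A x + B, where A and B are arbitrary constants fixed by the endpoint conditions.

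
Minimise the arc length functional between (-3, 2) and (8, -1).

Arc-length functional: J[y] = ∫ sqrt(1 + (y')^2) dx.
Lagrangian L = sqrt(1 + (y')^2) has no explicit y dependence, so ∂L/∂y = 0 and the Euler-Lagrange equation gives
    d/dx( y' / sqrt(1 + (y')^2) ) = 0  ⇒  y' / sqrt(1 + (y')^2) = const.
Hence y' is constant, so y(x) is affine.
Fitting the endpoints (-3, 2) and (8, -1):
    slope m = ((-1) − 2) / (8 − (-3)) = -3/11,
    intercept c = 2 − m·(-3) = 13/11.
Extremal: y(x) = (-3/11) x + 13/11.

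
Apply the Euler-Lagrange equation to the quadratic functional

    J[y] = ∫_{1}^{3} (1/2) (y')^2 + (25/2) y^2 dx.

The Lagrangian is L = (1/2) (y')^2 + (25/2) y^2.
Compute ∂L/∂y = 25y, ∂L/∂y' = y'.
The Euler-Lagrange equation d/dx(∂L/∂y') − ∂L/∂y = 0 reduces to
    y'' − 25 y = 0.
Its general solution is
    y(x) = A e^(5x) + B e^(−5x),
with A, B fixed by the endpoint conditions.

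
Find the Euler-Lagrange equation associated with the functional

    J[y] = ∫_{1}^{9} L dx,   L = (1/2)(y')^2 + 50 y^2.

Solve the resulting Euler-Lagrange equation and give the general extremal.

The Lagrangian is L = (1/2)(y')^2 + 50 y^2.
∂L/∂y = 100y.
∂L/∂y' = y'.
The Euler-Lagrange equation d/dx(∂L/∂y') − ∂L/∂y = 0 becomes:
    y'' - 100 y = 0
General solution: y(x) = A e^(10x) + B e^(-10x), where A and B are arbitrary constants fixed by the endpoint conditions.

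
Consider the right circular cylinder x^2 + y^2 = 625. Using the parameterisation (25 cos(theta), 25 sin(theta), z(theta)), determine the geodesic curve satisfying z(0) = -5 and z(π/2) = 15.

Parameterise the cylinder of radius R = 25 as
    r(θ) = (25 cos θ, 25 sin θ, z(θ)).
The arc-length element is
    ds = sqrt(625 + (dz/dθ)^2) dθ,
so the Lagrangian is L = sqrt(625 + z'^2).
L depends on z' only, not on z or θ, so ∂L/∂z = 0 and
    ∂L/∂z' = z' / sqrt(625 + z'^2).
The Euler-Lagrange equation gives
    d/dθ( z' / sqrt(625 + z'^2) ) = 0,
so z' is constant. Integrating once:
    z(θ) = a θ + b,
a helix on the cylinder (a straight line when the cylinder is unrolled). The constants a, b are determined by the endpoint conditions.
With endpoint conditions z(0) = -5 and z(π/2) = 15: from z(0) = b we get b = -5, and a·π/2 + -5 = 15 gives a = 40/π, so
    z(θ) = (40/π) θ − 5.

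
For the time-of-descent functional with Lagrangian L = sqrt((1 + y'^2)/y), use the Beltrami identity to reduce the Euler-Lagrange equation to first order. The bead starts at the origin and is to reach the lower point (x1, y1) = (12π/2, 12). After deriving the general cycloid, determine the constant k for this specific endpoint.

The Lagrangian L = sqrt((1 + y'^2) / y) has no explicit x dependence, so the Beltrami identity applies:
    L − y' ∂L/∂y' = C.
Compute ∂L/∂y' = y' / sqrt(y (1 + y'^2)).
Substitute:
    sqrt((1 + y'^2)/y) − y'·y' / sqrt(y (1 + y'^2))
    = (1 + y'^2) / sqrt(y (1 + y'^2)) − y'^2 / sqrt(y (1 + y'^2))
    = 1 / sqrt(y (1 + y'^2)) = C.
Squaring and rearranging gives the first integral
    y (1 + y'^2) = 1/C^2 =: k   (constant).
Solving this first-order ODE by the substitution
    y = (k/2)(1 − cos θ)
yields the cycloid parameterisation
    x(θ) = (k/2)(θ − sin θ),   y(θ) = (k/2)(1 − cos θ).
The constant k is fixed by the endpoint condition.
Now fit the given lower endpoint (x1, y1) = (12π/2, 12). At the bottom of the first arch (θ = π), the parametric equations give
    y(π) = (k/2)(1 − cos π) = k,
    x(π) = (k/2)(π − sin π) = kπ/2.
Matching y(π) = 12 gives k = 12, consistent with x(π) = 12π/2. Therefore the specific cycloid is
    x(θ) = (12/2)(θ − sin θ),   y(θ) = (12/2)(1 − cos θ).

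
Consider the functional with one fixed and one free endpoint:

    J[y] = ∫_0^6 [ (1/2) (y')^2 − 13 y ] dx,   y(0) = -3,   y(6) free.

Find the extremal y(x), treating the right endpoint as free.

The Lagrangian L = (1/2) (y')^2 − 13 y gives
    ∂L/∂y = −13,   ∂L/∂y' = y'.
Euler-Lagrange: d/dx(y') − (−13) = 0, i.e. y'' + 13 = 0, so
    y(x) = −(13/2) x^2 + C1 x + C2.
Fixed left endpoint y(0) = -3 ⇒ C2 = -3.
The right endpoint x = 6 is free, so the natural (transversality) condition is ∂L/∂y' |_{x=6} = 0, i.e. y'(6) = 0.
Compute y'(x) = −13 x + C1, so y'(6) = −78 + C1 = 0 ⇒ C1 = 78.
Therefore the extremal is
    y(x) = −(13/2) x^2 + 78 x − 3.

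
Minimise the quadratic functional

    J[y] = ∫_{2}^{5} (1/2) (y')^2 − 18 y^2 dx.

The Lagrangian is L = (1/2) (y')^2 − 18 y^2.
Compute ∂L/∂y = -36y, ∂L/∂y' = y'.
The Euler-Lagrange equation d/dx(∂L/∂y') − ∂L/∂y = 0 reduces to
    y'' + 36 y = 0.
Its general solution is
    y(x) = A sin(6x) + B cos(6x),
with A, B fixed by the endpoint conditions.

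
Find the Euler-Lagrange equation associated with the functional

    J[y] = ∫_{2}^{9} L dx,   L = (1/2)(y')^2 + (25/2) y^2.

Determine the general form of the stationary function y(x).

The Lagrangian is L = (1/2)(y')^2 + (25/2) y^2.
∂L/∂y = 25y.
∂L/∂y' = y'.
The Euler-Lagrange equation d/dx(∂L/∂y') − ∂L/∂y = 0 becomes:
    y'' - 25 y = 0
General solution: y(x) = A e^(5x) + B e^(-5x), where A and B are arbitrary constants fixed by the endpoint conditions.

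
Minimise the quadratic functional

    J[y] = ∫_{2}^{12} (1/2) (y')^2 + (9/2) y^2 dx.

The Lagrangian is L = (1/2) (y')^2 + (9/2) y^2.
Compute ∂L/∂y = 9y, ∂L/∂y' = y'.
The Euler-Lagrange equation d/dx(∂L/∂y') − ∂L/∂y = 0 reduces to
    y'' − 9 y = 0.
Its general solution is
    y(x) = A e^(3x) + B e^(−3x),
with A, B fixed by the endpoint conditions.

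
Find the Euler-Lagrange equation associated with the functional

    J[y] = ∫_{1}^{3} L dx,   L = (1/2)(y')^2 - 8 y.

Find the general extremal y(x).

The Lagrangian is L = (1/2)(y')^2 - 8 y.
∂L/∂y = -8.
∂L/∂y' = y'.
The Euler-Lagrange equation d/dx(∂L/∂y') − ∂L/∂y = 0 becomes:
    y'' + 8 = 0
General solution: y(x) = -4 x^2 + A x + B, where A and B are arbitrary constants fixed by the endpoint conditions.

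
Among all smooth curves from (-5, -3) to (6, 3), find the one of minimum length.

Arc-length functional: J[y] = ∫ sqrt(1 + (y')^2) dx.
Lagrangian L = sqrt(1 + (y')^2) has no explicit y dependence, so ∂L/∂y = 0 and the Euler-Lagrange equation gives
    d/dx( y' / sqrt(1 + (y')^2) ) = 0  ⇒  y' / sqrt(1 + (y')^2) = const.
Hence y' is constant, so y(x) is affine.
Fitting the endpoints (-5, -3) and (6, 3):
    slope m = (3 − (-3)) / (6 − (-5)) = 6/11,
    intercept c = (-3) − m·(-5) = -3/11.
Extremal: y(x) = (6/11) x - 3/11.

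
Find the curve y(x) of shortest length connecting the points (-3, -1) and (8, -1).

Arc-length functional: J[y] = ∫ sqrt(1 + (y')^2) dx.
Lagrangian L = sqrt(1 + (y')^2) has no explicit y dependence, so ∂L/∂y = 0 and the Euler-Lagrange equation gives
    d/dx( y' / sqrt(1 + (y')^2) ) = 0  ⇒  y' / sqrt(1 + (y')^2) = const.
Hence y' is constant, so y(x) is affine.
Fitting the endpoints (-3, -1) and (8, -1):
    slope m = ((-1) − (-1)) / (8 − (-3)) = 0,
    intercept c = (-1) − m·(-3) = -1.
Extremal: y(x) = -1.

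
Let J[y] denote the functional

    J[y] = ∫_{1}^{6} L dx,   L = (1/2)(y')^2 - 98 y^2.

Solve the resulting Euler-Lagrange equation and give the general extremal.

The Lagrangian is L = (1/2)(y')^2 - 98 y^2.
∂L/∂y = -196y.
∂L/∂y' = y'.
The Euler-Lagrange equation d/dx(∂L/∂y') − ∂L/∂y = 0 becomes:
    y'' + 196 y = 0
General solution: y(x) = A sin(14x) + B cos(14x), where A and B are arbitrary constants fixed by the endpoint conditions.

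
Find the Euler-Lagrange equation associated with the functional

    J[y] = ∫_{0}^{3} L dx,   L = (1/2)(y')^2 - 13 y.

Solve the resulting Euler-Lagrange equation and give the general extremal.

The Lagrangian is L = (1/2)(y')^2 - 13 y.
∂L/∂y = -13.
∂L/∂y' = y'.
The Euler-Lagrange equation d/dx(∂L/∂y') − ∂L/∂y = 0 becomes:
    y'' + 13 = 0
General solution: y(x) = -(13/2) x^2 + A x + B, where A and B are arbitrary constants fixed by the endpoint conditions.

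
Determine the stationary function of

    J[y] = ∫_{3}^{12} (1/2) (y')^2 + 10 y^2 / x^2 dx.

The Lagrangian is L = (1/2) (y')^2 + 10 y^2 / x^2.
Compute ∂L/∂y = 20y/x^2, ∂L/∂y' = y'.
The Euler-Lagrange equation d/dx(∂L/∂y') − ∂L/∂y = 0 reduces to
    y'' − 20/x^2 · y = 0  (x > 0).
Its general solution is
    y(x) = A x^5 + B x^(-4),
with A, B fixed by the endpoint conditions.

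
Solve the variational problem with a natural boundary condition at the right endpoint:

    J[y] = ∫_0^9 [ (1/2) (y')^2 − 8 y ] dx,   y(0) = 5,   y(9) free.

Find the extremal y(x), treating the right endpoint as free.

The Lagrangian L = (1/2) (y')^2 − 8 y gives
    ∂L/∂y = −8,   ∂L/∂y' = y'.
Euler-Lagrange: d/dx(y') − (−8) = 0, i.e. y'' + 8 = 0, so
    y(x) = −(8/2) x^2 + C1 x + C2.
Fixed left endpoint y(0) = 5 ⇒ C2 = 5.
The right endpoint x = 9 is free, so the natural (transversality) condition is ∂L/∂y' |_{x=9} = 0, i.e. y'(9) = 0.
Compute y'(x) = −8 x + C1, so y'(9) = −72 + C1 = 0 ⇒ C1 = 72.
Therefore the extremal is
    y(x) = −4 x^2 + 72 x + 5.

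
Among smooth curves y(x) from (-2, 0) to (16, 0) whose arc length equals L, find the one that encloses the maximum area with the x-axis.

Set up the augmented Lagrangian using a multiplier λ for the length constraint:
    F(y, y') = y − λ sqrt(1 + y'^2).
F has no explicit x dependence, so the Beltrami identity yields a first integral
    F − y' ∂F/∂y' = C.
Compute ∂F/∂y' = −λ y' / sqrt(1 + y'^2). Then
    y − λ sqrt(1 + y'^2) + λ y'^2 / sqrt(1 + y'^2) = C
    ⇒  y − λ / sqrt(1 + y'^2) = C.
Solving for y' and integrating gives
    (x − a)^2 + (y − b)^2 = λ^2,
a circular arc of radius λ. The constants a, b are determined by the endpoint conditions y(-2) = y(16) = 0, and λ is fixed implicitly by the length constraint
    ∫_{-2}^{16} sqrt(1 + y'^2) dx = L.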